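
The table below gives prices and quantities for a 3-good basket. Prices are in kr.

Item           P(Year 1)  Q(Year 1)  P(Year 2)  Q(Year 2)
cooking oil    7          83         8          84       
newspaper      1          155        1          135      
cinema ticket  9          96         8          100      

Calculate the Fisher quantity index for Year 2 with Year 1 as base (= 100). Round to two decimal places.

101.35

Laspeyres component (base-period weights):
ΣP(Year 1)Q(Year 2) = 7×84 + 1×135 + 9×100 = 588 + 135 + 900 = 1623
ΣP(Year 1)Q(Year 1) = 7×83 + 1×155 + 9×96 = 581 + 155 + 864 = 1600
L = 1623 / 1600 × 100 = 101.4375
Paasche component (current-period weights):
ΣP(Year 2)Q(Year 2) = 8×84 + 1×135 + 8×100 = 672 + 135 + 800 = 1607
ΣP(Year 2)Q(Year 1) = 8×83 + 1×155 + 8×96 = 664 + 155 + 768 = 1587
P = 1607 / 1587 × 100 = 101.2602
Fisher = √(L × P) = √(101.4375 × 101.2602) = 101.3488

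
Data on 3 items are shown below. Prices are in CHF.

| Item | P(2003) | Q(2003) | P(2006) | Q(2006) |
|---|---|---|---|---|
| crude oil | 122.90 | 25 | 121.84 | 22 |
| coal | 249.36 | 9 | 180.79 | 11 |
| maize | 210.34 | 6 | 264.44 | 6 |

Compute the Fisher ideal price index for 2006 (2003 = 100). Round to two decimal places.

94.19

Laspeyres component (base-period weights):
ΣP(2006)Q(2003) = 121.84×25 + 180.79×9 + 264.44×6 = 3046 + 1627.11 + 1586.64 = 6259.75
ΣP(2003)Q(2003) = 122.90×25 + 249.36×9 + 210.34×6 = 3072.5 + 2244.24 + 1262.04 = 6578.78
L = 6259.75 / 6578.78 × 100 = 95.1506
Paasche component (current-period weights):
ΣP(2006)Q(2006) = 121.84×22 + 180.79×11 + 264.44×6 = 2680.48 + 1988.69 + 1586.64 = 6255.81
ΣP(2003)Q(2006) = 122.90×22 + 249.36×11 + 210.34×6 = 2703.8 + 2742.96 + 1262.04 = 6708.8
P = 6255.81 / 6708.8 × 100 = 93.2478
Fisher = √(L × P) = √(95.1506 × 93.2478) = 94.1944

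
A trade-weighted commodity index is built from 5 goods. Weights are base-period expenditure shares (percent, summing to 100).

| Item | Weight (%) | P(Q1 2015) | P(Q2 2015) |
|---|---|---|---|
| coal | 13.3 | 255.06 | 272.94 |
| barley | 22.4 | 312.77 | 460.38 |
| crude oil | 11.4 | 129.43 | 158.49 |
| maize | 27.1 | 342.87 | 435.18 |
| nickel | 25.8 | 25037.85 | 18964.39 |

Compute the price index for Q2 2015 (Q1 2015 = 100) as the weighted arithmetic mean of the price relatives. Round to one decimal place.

coal: 13.3 × (272.94/255.06) = 13.3 × 1.070101 = 14.2323
barley: 22.4 × (460.38/312.77) = 22.4 × 1.471944 = 32.9716
crude oil: 11.4 × (158.49/129.43) = 11.4 × 1.224523 = 13.9596
maize: 27.1 × (435.18/342.87) = 27.1 × 1.269227 = 34.3961
nickel: 25.8 × (18964.39/25037.85) = 25.8 × 0.757429 = 19.5417
Index = Σ wᵢ·(p₁ᵢ/p₀ᵢ) = 14.2323 + 32.9716 + 13.9596 + 34.3961 + 19.5417 = 115.1012

115.1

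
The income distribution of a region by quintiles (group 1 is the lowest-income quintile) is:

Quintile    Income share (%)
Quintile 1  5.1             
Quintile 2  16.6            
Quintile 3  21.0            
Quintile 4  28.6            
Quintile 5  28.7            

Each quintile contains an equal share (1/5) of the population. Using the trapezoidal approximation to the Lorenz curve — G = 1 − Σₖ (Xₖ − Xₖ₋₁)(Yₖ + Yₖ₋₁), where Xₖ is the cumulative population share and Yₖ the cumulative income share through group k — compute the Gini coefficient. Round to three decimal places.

0.237

Cumulative income shares Yₖ: 0.0510, 0.2170, 0.4270, 0.7130, 1.0000
Σ (Xₖ−Xₖ₋₁)(Yₖ+Yₖ₋₁) = (1/5)(0.0510+0.0000) + (1/5)(0.2170+0.0510) + (1/5)(0.4270+0.2170) + (1/5)(0.7130+0.4270) + (1/5)(1.0000+0.7130)
  = 0.0102 + 0.0536 + 0.1288 + 0.2280 + 0.3426 = 0.7632
G = 1 − 0.7632 = 0.2368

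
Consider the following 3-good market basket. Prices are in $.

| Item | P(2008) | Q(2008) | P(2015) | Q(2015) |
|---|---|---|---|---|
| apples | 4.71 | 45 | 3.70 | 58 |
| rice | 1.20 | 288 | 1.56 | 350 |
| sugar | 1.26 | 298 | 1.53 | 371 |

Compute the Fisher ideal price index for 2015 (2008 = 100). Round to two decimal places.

114.65

Laspeyres component (base-period weights):
ΣP(2015)Q(2008) = 3.70×45 + 1.56×288 + 1.53×298 = 166.5 + 449.28 + 455.94 = 1071.72
ΣP(2008)Q(2008) = 4.71×45 + 1.20×288 + 1.26×298 = 211.95 + 345.6 + 375.48 = 933.03
L = 1071.72 / 933.03 × 100 = 114.8645
Paasche component (current-period weights):
ΣP(2015)Q(2015) = 3.70×58 + 1.56×350 + 1.53×371 = 214.6 + 546 + 567.63 = 1328.23
ΣP(2008)Q(2015) = 4.71×58 + 1.20×350 + 1.26×371 = 273.18 + 420 + 467.46 = 1160.64
P = 1328.23 / 1160.64 × 100 = 114.4394
Fisher = √(L × P) = √(114.8645 × 114.4394) = 114.6518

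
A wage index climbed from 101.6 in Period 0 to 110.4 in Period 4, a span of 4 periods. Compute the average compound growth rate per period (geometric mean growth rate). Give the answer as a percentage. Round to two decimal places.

Growth factor = (110.4/101.6)^(1/4) = (1.086614)^(1/4) = 1.020984
Growth rate = 1.020984 − 1 = 0.020984 = 2.0984%

2.10%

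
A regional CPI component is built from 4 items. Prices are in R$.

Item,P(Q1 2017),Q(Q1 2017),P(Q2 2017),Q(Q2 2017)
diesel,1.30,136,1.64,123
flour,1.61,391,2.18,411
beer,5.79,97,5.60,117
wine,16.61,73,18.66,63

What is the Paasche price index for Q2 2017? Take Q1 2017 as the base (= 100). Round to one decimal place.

Paasche price index uses current-period quantities as weights.
ΣP(Q2 2017)·Q(Q2 2017) = 1.64×123 + 2.18×411 + 5.60×117 + 18.66×63 = 201.72 + 895.98 + 655.2 + 1175.58 = 2928.48
ΣP(Q1 2017)·Q(Q2 2017) = 1.30×123 + 1.61×411 + 5.79×117 + 16.61×63 = 159.9 + 661.71 + 677.43 + 1046.43 = 2545.47
Index = 2928.48 / 2545.47 × 100 = 115.0467

115.0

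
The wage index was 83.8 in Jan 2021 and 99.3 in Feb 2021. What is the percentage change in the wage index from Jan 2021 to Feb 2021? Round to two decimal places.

18.50%

Change = (99.3 − 83.8) / 83.8 × 100
       = 15.5 / 83.8 × 100 = 18.4964%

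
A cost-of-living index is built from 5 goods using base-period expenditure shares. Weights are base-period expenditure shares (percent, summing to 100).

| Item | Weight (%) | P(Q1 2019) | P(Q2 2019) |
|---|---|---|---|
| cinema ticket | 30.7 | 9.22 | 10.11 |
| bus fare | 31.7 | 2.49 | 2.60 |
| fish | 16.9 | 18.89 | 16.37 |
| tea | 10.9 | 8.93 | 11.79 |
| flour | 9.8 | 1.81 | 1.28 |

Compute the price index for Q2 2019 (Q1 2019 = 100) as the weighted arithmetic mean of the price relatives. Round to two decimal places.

cinema ticket: 30.7 × (10.11/9.22) = 30.7 × 1.096529 = 33.6634
bus fare: 31.7 × (2.60/2.49) = 31.7 × 1.044177 = 33.1004
fish: 16.9 × (16.37/18.89) = 16.9 × 0.866596 = 14.6455
tea: 10.9 × (11.79/8.93) = 10.9 × 1.320269 = 14.3909
flour: 9.8 × (1.28/1.81) = 9.8 × 0.707182 = 6.9304
Index = Σ wᵢ·(p₁ᵢ/p₀ᵢ) = 33.6634 + 33.1004 + 14.6455 + 14.3909 + 6.9304 = 102.7306

102.73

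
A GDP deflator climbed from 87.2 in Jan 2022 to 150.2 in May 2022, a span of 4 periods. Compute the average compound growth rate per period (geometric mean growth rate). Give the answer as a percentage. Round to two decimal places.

Growth factor = (150.2/87.2)^(1/4) = (1.722477)^(1/4) = 1.145614
Growth rate = 1.145614 − 1 = 0.145614 = 14.5614%

14.56%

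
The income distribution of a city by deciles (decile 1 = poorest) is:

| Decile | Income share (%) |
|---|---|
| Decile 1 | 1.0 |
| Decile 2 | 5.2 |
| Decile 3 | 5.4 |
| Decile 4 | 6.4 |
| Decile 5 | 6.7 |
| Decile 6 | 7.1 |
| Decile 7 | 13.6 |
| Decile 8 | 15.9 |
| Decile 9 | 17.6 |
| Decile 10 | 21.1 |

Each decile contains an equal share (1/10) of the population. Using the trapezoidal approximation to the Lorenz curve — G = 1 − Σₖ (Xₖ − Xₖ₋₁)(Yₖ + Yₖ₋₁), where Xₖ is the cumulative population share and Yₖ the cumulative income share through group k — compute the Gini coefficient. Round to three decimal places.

Cumulative income shares Yₖ: 0.0100, 0.0620, 0.1160, 0.1800, 0.2470, 0.3180, 0.4540, 0.6130, 0.7890, 1.0000
Σ (Xₖ−Xₖ₋₁)(Yₖ+Yₖ₋₁) = (1/10)(0.0100+0.0000) + (1/10)(0.0620+0.0100) + (1/10)(0.1160+0.0620) + (1/10)(0.1800+0.1160) + (1/10)(0.2470+0.1800) + (1/10)(0.3180+0.2470) + (1/10)(0.4540+0.3180) + (1/10)(0.6130+0.4540) + (1/10)(0.7890+0.6130) + (1/10)(1.0000+0.7890)
  = 0.0010 + 0.0072 + 0.0178 + 0.0296 + 0.0427 + 0.0565 + 0.0772 + 0.1067 + 0.1402 + 0.1789 = 0.6578
G = 1 − 0.6578 = 0.3422

0.342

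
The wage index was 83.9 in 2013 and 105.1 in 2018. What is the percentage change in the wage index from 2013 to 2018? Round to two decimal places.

25.27%

Change = (105.1 − 83.9) / 83.9 × 100
       = 21.2 / 83.9 × 100 = 25.2682%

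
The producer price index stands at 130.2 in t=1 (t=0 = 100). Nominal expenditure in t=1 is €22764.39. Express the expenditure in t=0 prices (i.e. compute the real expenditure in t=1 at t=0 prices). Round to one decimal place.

17484.2

Real = Nominal ÷ (Index/100) = 22764.39 ÷ (130.2/100)
     = 22764.39 ÷ 1.302 = 17484.1705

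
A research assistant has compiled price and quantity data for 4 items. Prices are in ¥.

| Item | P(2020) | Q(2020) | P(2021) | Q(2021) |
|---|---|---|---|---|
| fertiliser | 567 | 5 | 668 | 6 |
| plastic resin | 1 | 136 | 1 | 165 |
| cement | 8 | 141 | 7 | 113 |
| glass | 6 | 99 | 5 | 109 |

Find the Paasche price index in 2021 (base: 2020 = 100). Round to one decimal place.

107.5

Paasche price index uses current-period quantities as weights.
ΣP(2021)·Q(2021) = 668×6 + 1×165 + 7×113 + 5×109 = 4008 + 165 + 791 + 545 = 5509
ΣP(2020)·Q(2021) = 567×6 + 1×165 + 8×113 + 6×109 = 3402 + 165 + 904 + 654 = 5125
Index = 5509 / 5125 × 100 = 107.4927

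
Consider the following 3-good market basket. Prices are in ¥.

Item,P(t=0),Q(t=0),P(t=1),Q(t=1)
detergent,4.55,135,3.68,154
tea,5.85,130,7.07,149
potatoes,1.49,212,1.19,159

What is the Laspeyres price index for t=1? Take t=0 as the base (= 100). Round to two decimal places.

98.67

Laspeyres price index uses base-period quantities as weights.
ΣP(t=1)·Q(t=0) = 3.68×135 + 7.07×130 + 1.19×212 = 496.8 + 919.1 + 252.28 = 1668.18
ΣP(t=0)·Q(t=0) = 4.55×135 + 5.85×130 + 1.49×212 = 614.25 + 760.5 + 315.88 = 1690.63
Index = 1668.18 / 1690.63 × 100 = 98.6721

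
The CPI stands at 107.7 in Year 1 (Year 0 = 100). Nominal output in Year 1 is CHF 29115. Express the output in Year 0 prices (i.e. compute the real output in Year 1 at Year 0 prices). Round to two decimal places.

Real = Nominal ÷ (Index/100) = 29115 ÷ (107.7/100)
     = 29115 ÷ 1.077 = 27033.4262

27033.43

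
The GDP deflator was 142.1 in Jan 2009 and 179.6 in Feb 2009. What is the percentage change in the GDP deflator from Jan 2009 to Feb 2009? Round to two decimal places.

26.39%

Change = (179.6 − 142.1) / 142.1 × 100
       = 37.5 / 142.1 × 100 = 26.3899%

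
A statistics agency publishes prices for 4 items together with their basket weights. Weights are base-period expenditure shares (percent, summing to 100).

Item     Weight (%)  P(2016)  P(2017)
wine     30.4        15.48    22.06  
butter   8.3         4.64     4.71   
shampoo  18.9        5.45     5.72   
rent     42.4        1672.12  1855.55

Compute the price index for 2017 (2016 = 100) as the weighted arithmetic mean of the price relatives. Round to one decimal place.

wine: 30.4 × (22.06/15.48) = 30.4 × 1.425065 = 43.3220
butter: 8.3 × (4.71/4.64) = 8.3 × 1.015086 = 8.4252
shampoo: 18.9 × (5.72/5.45) = 18.9 × 1.049541 = 19.8363
rent: 42.4 × (1855.55/1672.12) = 42.4 × 1.109699 = 47.0512
Index = Σ wᵢ·(p₁ᵢ/p₀ᵢ) = 43.3220 + 8.4252 + 19.8363 + 47.0512 = 118.6347

118.6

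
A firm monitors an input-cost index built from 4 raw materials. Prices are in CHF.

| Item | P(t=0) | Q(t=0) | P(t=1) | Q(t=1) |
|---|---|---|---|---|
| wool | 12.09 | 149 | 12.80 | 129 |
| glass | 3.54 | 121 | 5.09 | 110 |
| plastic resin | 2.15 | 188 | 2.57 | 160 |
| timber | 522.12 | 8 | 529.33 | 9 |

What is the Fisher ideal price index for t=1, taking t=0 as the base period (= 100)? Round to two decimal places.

105.97

Laspeyres component (base-period weights):
ΣP(t=1)Q(t=0) = 12.80×149 + 5.09×121 + 2.57×188 + 529.33×8 = 1907.2 + 615.89 + 483.16 + 4234.64 = 7240.89
ΣP(t=0)Q(t=0) = 12.09×149 + 3.54×121 + 2.15×188 + 522.12×8 = 1801.41 + 428.34 + 404.2 + 4176.96 = 6810.91
L = 7240.89 / 6810.91 × 100 = 106.3131
Paasche component (current-period weights):
ΣP(t=1)Q(t=1) = 12.80×129 + 5.09×110 + 2.57×160 + 529.33×9 = 1651.2 + 559.9 + 411.2 + 4763.97 = 7386.27
ΣP(t=0)Q(t=1) = 12.09×129 + 3.54×110 + 2.15×160 + 522.12×9 = 1559.61 + 389.4 + 344 + 4699.08 = 6992.09
P = 7386.27 / 6992.09 × 100 = 105.6375
Fisher = √(L × P) = √(106.3131 × 105.6375) = 105.9748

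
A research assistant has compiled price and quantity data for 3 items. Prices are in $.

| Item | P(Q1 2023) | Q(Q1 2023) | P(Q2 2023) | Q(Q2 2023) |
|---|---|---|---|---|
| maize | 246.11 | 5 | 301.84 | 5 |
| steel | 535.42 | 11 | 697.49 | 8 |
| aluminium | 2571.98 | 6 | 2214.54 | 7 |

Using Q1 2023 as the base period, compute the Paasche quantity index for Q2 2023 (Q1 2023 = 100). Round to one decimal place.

100.5

Paasche quantity index uses current-period prices as weights.
ΣP(Q2 2023)·Q(Q2 2023) = 301.84×5 + 697.49×8 + 2214.54×7 = 1509.2 + 5579.92 + 15501.78 = 22590.9
ΣP(Q2 2023)·Q(Q1 2023) = 301.84×5 + 697.49×11 + 2214.54×6 = 1509.2 + 7672.39 + 13287.24 = 22468.83
Index = 22590.9 / 22468.83 × 100 = 100.5433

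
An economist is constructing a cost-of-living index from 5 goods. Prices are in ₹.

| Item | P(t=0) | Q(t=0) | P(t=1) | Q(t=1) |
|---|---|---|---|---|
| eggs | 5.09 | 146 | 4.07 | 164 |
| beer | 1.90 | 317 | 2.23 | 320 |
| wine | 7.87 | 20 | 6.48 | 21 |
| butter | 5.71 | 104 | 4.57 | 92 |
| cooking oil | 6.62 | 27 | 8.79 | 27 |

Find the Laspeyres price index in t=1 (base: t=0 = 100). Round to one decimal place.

Laspeyres price index uses base-period quantities as weights.
ΣP(t=1)·Q(t=0) = 4.07×146 + 2.23×317 + 6.48×20 + 4.57×104 + 8.79×27 = 594.22 + 706.91 + 129.6 + 475.28 + 237.33 = 2143.34
ΣP(t=0)·Q(t=0) = 5.09×146 + 1.90×317 + 7.87×20 + 5.71×104 + 6.62×27 = 743.14 + 602.3 + 157.4 + 593.84 + 178.74 = 2275.42
Index = 2143.34 / 2275.42 × 100 = 94.1954

94.2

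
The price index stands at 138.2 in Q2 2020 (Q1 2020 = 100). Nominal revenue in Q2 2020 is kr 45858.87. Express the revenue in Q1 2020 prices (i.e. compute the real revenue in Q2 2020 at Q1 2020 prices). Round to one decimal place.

Real = Nominal ÷ (Index/100) = 45858.87 ÷ (138.2/100)
     = 45858.87 ÷ 1.382 = 33182.9740

33183.0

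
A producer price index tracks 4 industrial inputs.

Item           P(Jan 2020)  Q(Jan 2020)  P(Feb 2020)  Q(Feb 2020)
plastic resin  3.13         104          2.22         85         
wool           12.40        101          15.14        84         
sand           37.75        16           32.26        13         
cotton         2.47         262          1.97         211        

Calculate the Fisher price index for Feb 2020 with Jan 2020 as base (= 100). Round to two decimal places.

98.83

Laspeyres component (base-period weights):
ΣP(Feb 2020)Q(Jan 2020) = 2.22×104 + 15.14×101 + 32.26×16 + 1.97×262 = 230.88 + 1529.14 + 516.16 + 516.14 = 2792.32
ΣP(Jan 2020)Q(Jan 2020) = 3.13×104 + 12.40×101 + 37.75×16 + 2.47×262 = 325.52 + 1252.4 + 604 + 647.14 = 2829.06
L = 2792.32 / 2829.06 × 100 = 98.7013
Paasche component (current-period weights):
ΣP(Feb 2020)Q(Feb 2020) = 2.22×85 + 15.14×84 + 32.26×13 + 1.97×211 = 188.7 + 1271.76 + 419.38 + 415.67 = 2295.51
ΣP(Jan 2020)Q(Feb 2020) = 3.13×85 + 12.40×84 + 37.75×13 + 2.47×211 = 266.05 + 1041.6 + 490.75 + 521.17 = 2319.57
P = 2295.51 / 2319.57 × 100 = 98.9627
Fisher = √(L × P) = √(98.7013 × 98.9627) = 98.8320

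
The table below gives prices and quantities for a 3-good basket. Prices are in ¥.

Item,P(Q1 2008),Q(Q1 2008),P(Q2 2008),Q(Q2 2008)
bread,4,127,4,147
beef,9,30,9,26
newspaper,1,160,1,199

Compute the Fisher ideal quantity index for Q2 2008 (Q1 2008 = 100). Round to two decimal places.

Laspeyres component (base-period weights):
ΣP(Q1 2008)Q(Q2 2008) = 4×147 + 9×26 + 1×199 = 588 + 234 + 199 = 1021
ΣP(Q1 2008)Q(Q1 2008) = 4×127 + 9×30 + 1×160 = 508 + 270 + 160 = 938
L = 1021 / 938 × 100 = 108.8486
Paasche component (current-period weights):
ΣP(Q2 2008)Q(Q2 2008) = 4×147 + 9×26 + 1×199 = 588 + 234 + 199 = 1021
ΣP(Q2 2008)Q(Q1 2008) = 4×127 + 9×30 + 1×160 = 508 + 270 + 160 = 938
P = 1021 / 938 × 100 = 108.8486
Fisher = √(L × P) = √(108.8486 × 108.8486) = 108.8486

108.85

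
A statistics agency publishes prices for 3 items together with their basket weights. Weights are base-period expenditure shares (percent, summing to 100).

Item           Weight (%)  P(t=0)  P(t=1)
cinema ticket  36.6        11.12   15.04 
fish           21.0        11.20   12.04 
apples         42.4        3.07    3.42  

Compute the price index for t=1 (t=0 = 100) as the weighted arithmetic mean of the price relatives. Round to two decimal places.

cinema ticket: 36.6 × (15.04/11.12) = 36.6 × 1.352518 = 49.5022
fish: 21.0 × (12.04/11.20) = 21.0 × 1.075000 = 22.5750
apples: 42.4 × (3.42/3.07) = 42.4 × 1.114007 = 47.2339
Index = Σ wᵢ·(p₁ᵢ/p₀ᵢ) = 49.5022 + 22.5750 + 47.2339 = 119.3110

119.31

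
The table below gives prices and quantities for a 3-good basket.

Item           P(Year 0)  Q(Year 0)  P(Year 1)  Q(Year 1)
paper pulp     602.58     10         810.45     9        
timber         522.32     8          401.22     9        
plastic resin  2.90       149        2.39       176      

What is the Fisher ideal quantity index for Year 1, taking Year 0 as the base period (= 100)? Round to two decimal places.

98.50

Laspeyres component (base-period weights):
ΣP(Year 0)Q(Year 1) = 602.58×9 + 522.32×9 + 2.90×176 = 5423.22 + 4700.88 + 510.4 = 10634.5
ΣP(Year 0)Q(Year 0) = 602.58×10 + 522.32×8 + 2.90×149 = 6025.8 + 4178.56 + 432.1 = 10636.46
L = 10634.5 / 10636.46 × 100 = 99.9816
Paasche component (current-period weights):
ΣP(Year 1)Q(Year 1) = 810.45×9 + 401.22×9 + 2.39×176 = 7294.05 + 3610.98 + 420.64 = 11325.67
ΣP(Year 1)Q(Year 0) = 810.45×10 + 401.22×8 + 2.39×149 = 8104.5 + 3209.76 + 356.11 = 11670.37
P = 11325.67 / 11670.37 × 100 = 97.0464
Fisher = √(L × P) = √(99.9816 × 97.0464) = 98.5030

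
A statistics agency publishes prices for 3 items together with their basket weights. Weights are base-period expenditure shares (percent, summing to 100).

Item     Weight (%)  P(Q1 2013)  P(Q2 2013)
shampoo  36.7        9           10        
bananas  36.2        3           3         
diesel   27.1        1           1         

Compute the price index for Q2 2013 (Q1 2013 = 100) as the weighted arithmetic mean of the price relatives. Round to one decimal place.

104.1

shampoo: 36.7 × (10/9) = 36.7 × 1.111111 = 40.7778
bananas: 36.2 × (3/3) = 36.2 × 1.000000 = 36.2000
diesel: 27.1 × (1/1) = 27.1 × 1.000000 = 27.1000
Index = Σ wᵢ·(p₁ᵢ/p₀ᵢ) = 40.7778 + 36.2000 + 27.1000 = 104.0778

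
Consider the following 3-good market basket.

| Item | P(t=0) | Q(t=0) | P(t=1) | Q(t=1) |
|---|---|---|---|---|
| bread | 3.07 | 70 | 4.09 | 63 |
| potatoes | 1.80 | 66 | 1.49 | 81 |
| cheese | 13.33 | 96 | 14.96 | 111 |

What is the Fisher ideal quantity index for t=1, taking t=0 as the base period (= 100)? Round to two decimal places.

112.36

Laspeyres component (base-period weights):
ΣP(t=0)Q(t=1) = 3.07×63 + 1.80×81 + 13.33×111 = 193.41 + 145.8 + 1479.63 = 1818.84
ΣP(t=0)Q(t=0) = 3.07×70 + 1.80×66 + 13.33×96 = 214.9 + 118.8 + 1279.68 = 1613.38
L = 1818.84 / 1613.38 × 100 = 112.7348
Paasche component (current-period weights):
ΣP(t=1)Q(t=1) = 4.09×63 + 1.49×81 + 14.96×111 = 257.67 + 120.69 + 1660.56 = 2038.92
ΣP(t=1)Q(t=0) = 4.09×70 + 1.49×66 + 14.96×96 = 286.3 + 98.34 + 1436.16 = 1820.8
P = 2038.92 / 1820.8 × 100 = 111.9793
Fisher = √(L × P) = √(112.7348 × 111.9793) = 112.3564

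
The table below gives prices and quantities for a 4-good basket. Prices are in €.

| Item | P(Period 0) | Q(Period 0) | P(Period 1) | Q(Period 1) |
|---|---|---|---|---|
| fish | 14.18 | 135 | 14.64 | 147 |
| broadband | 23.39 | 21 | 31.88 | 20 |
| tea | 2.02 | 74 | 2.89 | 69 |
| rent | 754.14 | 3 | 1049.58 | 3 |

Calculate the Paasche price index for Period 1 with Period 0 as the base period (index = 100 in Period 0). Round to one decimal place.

123.9

Paasche price index uses current-period quantities as weights.
ΣP(Period 1)·Q(Period 1) = 14.64×147 + 31.88×20 + 2.89×69 + 1049.58×3 = 2152.08 + 637.6 + 199.41 + 3148.74 = 6137.83
ΣP(Period 0)·Q(Period 1) = 14.18×147 + 23.39×20 + 2.02×69 + 754.14×3 = 2084.46 + 467.8 + 139.38 + 2262.42 = 4954.06
Index = 6137.83 / 4954.06 × 100 = 123.8949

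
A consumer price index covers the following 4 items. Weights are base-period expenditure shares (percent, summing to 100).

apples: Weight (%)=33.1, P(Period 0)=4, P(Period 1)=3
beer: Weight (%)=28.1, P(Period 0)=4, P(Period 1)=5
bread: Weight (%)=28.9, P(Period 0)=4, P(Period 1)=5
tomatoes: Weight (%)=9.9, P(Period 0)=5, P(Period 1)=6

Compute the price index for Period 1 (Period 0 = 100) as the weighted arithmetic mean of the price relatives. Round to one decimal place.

108.0

apples: 33.1 × (3/4) = 33.1 × 0.750000 = 24.8250
beer: 28.1 × (5/4) = 28.1 × 1.250000 = 35.1250
bread: 28.9 × (5/4) = 28.9 × 1.250000 = 36.1250
tomatoes: 9.9 × (6/5) = 9.9 × 1.200000 = 11.8800
Index = Σ wᵢ·(p₁ᵢ/p₀ᵢ) = 24.8250 + 35.1250 + 36.1250 + 11.8800 = 107.9550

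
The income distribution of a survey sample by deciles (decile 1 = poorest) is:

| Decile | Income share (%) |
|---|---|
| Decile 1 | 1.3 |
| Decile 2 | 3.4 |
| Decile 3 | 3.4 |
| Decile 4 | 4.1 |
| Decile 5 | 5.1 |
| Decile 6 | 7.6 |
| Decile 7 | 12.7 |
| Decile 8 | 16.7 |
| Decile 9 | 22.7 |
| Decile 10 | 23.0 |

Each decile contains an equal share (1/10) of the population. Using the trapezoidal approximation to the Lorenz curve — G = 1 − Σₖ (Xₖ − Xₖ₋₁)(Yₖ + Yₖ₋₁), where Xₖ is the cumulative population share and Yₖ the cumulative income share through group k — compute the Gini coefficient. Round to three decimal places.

Cumulative income shares Yₖ: 0.0130, 0.0470, 0.0810, 0.1220, 0.1730, 0.2490, 0.3760, 0.5430, 0.7700, 1.0000
Σ (Xₖ−Xₖ₋₁)(Yₖ+Yₖ₋₁) = (1/10)(0.0130+0.0000) + (1/10)(0.0470+0.0130) + (1/10)(0.0810+0.0470) + (1/10)(0.1220+0.0810) + (1/10)(0.1730+0.1220) + (1/10)(0.2490+0.1730) + (1/10)(0.3760+0.2490) + (1/10)(0.5430+0.3760) + (1/10)(0.7700+0.5430) + (1/10)(1.0000+0.7700)
  = 0.0013 + 0.0060 + 0.0128 + 0.0203 + 0.0295 + 0.0422 + 0.0625 + 0.0919 + 0.1313 + 0.1770 = 0.5748
G = 1 − 0.5748 = 0.4252

0.425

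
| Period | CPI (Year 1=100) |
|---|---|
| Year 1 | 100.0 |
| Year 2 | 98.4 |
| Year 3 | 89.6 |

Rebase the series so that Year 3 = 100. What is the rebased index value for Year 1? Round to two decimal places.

Rebased(Year 1) = 100.0 / 89.6 × 100 = 111.6071

111.61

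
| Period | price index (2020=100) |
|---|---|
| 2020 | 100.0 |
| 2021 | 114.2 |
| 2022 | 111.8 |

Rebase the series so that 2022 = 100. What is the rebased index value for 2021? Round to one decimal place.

102.1

Rebased(2021) = 114.2 / 111.8 × 100 = 102.1467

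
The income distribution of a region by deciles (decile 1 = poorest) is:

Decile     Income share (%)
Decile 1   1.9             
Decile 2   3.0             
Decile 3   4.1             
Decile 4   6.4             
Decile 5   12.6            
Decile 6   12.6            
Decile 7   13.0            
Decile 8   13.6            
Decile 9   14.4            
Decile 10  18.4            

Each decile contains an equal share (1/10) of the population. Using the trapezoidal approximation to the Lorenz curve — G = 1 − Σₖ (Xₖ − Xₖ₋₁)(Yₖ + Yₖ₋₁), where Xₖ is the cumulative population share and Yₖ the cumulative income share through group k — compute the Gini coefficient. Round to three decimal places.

Cumulative income shares Yₖ: 0.0190, 0.0490, 0.0900, 0.1540, 0.2800, 0.4060, 0.5360, 0.6720, 0.8160, 1.0000
Σ (Xₖ−Xₖ₋₁)(Yₖ+Yₖ₋₁) = (1/10)(0.0190+0.0000) + (1/10)(0.0490+0.0190) + (1/10)(0.0900+0.0490) + (1/10)(0.1540+0.0900) + (1/10)(0.2800+0.1540) + (1/10)(0.4060+0.2800) + (1/10)(0.5360+0.4060) + (1/10)(0.6720+0.5360) + (1/10)(0.8160+0.6720) + (1/10)(1.0000+0.8160)
  = 0.0019 + 0.0068 + 0.0139 + 0.0244 + 0.0434 + 0.0686 + 0.0942 + 0.1208 + 0.1488 + 0.1816 = 0.7044
G = 1 − 0.7044 = 0.2956

0.296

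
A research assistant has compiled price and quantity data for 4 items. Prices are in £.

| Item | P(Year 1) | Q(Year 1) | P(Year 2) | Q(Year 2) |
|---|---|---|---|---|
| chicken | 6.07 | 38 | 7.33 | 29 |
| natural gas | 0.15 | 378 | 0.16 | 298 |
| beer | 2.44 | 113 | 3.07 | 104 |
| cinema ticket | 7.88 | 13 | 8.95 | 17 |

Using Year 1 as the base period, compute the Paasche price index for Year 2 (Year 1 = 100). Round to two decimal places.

120.25

Paasche price index uses current-period quantities as weights.
ΣP(Year 2)·Q(Year 2) = 7.33×29 + 0.16×298 + 3.07×104 + 8.95×17 = 212.57 + 47.68 + 319.28 + 152.15 = 731.68
ΣP(Year 1)·Q(Year 2) = 6.07×29 + 0.15×298 + 2.44×104 + 7.88×17 = 176.03 + 44.7 + 253.76 + 133.96 = 608.45
Index = 731.68 / 608.45 × 100 = 120.2531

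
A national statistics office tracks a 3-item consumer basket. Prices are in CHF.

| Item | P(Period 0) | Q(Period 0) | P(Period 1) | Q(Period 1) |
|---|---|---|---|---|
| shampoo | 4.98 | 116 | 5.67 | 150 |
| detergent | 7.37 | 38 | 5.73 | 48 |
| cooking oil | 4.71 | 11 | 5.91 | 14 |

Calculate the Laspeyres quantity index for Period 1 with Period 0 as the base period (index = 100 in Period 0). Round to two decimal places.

128.27

Laspeyres quantity index uses base-period prices as weights.
ΣP(Period 0)·Q(Period 1) = 4.98×150 + 7.37×48 + 4.71×14 = 747 + 353.76 + 65.94 = 1166.7
ΣP(Period 0)·Q(Period 0) = 4.98×116 + 7.37×38 + 4.71×11 = 577.68 + 280.06 + 51.81 = 909.55
Index = 1166.7 / 909.55 × 100 = 128.2722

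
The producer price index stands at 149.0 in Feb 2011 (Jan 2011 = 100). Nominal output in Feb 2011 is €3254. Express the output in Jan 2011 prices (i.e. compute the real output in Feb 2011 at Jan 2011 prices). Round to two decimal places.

Real = Nominal ÷ (Index/100) = 3254 ÷ (149.0/100)
     = 3254 ÷ 1.490 = 2183.8926

2183.89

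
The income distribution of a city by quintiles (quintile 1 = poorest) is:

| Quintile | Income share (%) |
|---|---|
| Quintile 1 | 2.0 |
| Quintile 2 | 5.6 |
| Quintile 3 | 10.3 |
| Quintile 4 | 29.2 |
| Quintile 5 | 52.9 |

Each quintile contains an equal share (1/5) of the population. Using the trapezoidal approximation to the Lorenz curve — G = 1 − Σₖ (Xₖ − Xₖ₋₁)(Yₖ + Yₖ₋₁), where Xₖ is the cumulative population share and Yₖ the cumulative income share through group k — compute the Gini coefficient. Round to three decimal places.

0.502

Cumulative income shares Yₖ: 0.0200, 0.0760, 0.1790, 0.4710, 1.0000
Σ (Xₖ−Xₖ₋₁)(Yₖ+Yₖ₋₁) = (1/5)(0.0200+0.0000) + (1/5)(0.0760+0.0200) + (1/5)(0.1790+0.0760) + (1/5)(0.4710+0.1790) + (1/5)(1.0000+0.4710)
  = 0.0040 + 0.0192 + 0.0510 + 0.1300 + 0.2942 = 0.4984
G = 1 − 0.4984 = 0.5016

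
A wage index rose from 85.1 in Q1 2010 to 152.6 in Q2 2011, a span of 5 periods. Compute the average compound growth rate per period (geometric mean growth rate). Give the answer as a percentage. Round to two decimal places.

12.39%

Growth factor = (152.6/85.1)^(1/5) = (1.793184)^(1/5) = 1.123893
Growth rate = 1.123893 − 1 = 0.123893 = 12.3893%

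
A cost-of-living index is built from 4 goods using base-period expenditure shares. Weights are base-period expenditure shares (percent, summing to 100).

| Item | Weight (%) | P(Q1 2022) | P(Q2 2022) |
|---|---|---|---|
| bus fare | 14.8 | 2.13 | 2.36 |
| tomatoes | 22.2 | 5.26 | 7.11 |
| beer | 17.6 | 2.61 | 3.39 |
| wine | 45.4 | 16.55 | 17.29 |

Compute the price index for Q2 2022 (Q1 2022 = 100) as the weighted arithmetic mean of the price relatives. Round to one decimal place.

116.7

bus fare: 14.8 × (2.36/2.13) = 14.8 × 1.107981 = 16.3981
tomatoes: 22.2 × (7.11/5.26) = 22.2 × 1.351711 = 30.0080
beer: 17.6 × (3.39/2.61) = 17.6 × 1.298851 = 22.8598
wine: 45.4 × (17.29/16.55) = 45.4 × 1.044713 = 47.4300
Index = Σ wᵢ·(p₁ᵢ/p₀ᵢ) = 16.3981 + 30.0080 + 22.8598 + 47.4300 = 116.6958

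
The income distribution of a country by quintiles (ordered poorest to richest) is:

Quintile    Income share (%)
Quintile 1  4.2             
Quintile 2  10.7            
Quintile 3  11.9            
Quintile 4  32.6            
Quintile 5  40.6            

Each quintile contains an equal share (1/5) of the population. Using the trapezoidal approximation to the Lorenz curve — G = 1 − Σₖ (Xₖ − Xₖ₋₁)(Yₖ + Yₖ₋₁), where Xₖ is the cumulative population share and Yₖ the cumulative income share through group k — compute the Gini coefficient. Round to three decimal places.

0.379

Cumulative income shares Yₖ: 0.0420, 0.1490, 0.2680, 0.5940, 1.0000
Σ (Xₖ−Xₖ₋₁)(Yₖ+Yₖ₋₁) = (1/5)(0.0420+0.0000) + (1/5)(0.1490+0.0420) + (1/5)(0.2680+0.1490) + (1/5)(0.5940+0.2680) + (1/5)(1.0000+0.5940)
  = 0.0084 + 0.0382 + 0.0834 + 0.1724 + 0.3188 = 0.6212
G = 1 − 0.6212 = 0.3788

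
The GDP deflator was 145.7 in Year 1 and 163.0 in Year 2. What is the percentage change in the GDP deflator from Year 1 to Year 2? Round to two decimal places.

11.87%

Change = (163.0 − 145.7) / 145.7 × 100
       = 17.3 / 145.7 × 100 = 11.8737%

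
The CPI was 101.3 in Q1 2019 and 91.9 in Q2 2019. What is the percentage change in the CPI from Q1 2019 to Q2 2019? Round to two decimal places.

-9.28%

Change = (91.9 − 101.3) / 101.3 × 100
       = -9.4 / 101.3 × 100 = -9.2794%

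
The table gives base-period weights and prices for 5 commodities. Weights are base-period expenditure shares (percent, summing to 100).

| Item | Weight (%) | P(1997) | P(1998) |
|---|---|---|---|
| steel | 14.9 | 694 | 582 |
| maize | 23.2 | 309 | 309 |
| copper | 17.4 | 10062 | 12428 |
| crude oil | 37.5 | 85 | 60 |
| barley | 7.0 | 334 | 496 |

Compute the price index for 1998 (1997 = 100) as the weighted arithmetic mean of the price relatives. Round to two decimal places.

steel: 14.9 × (582/694) = 14.9 × 0.838617 = 12.4954
maize: 23.2 × (309/309) = 23.2 × 1.000000 = 23.2000
copper: 17.4 × (12428/10062) = 17.4 × 1.235142 = 21.4915
crude oil: 37.5 × (60/85) = 37.5 × 0.705882 = 26.4706
barley: 7.0 × (496/334) = 7.0 × 1.485030 = 10.3952
Index = Σ wᵢ·(p₁ᵢ/p₀ᵢ) = 12.4954 + 23.2000 + 21.4915 + 26.4706 + 10.3952 = 94.0527

94.05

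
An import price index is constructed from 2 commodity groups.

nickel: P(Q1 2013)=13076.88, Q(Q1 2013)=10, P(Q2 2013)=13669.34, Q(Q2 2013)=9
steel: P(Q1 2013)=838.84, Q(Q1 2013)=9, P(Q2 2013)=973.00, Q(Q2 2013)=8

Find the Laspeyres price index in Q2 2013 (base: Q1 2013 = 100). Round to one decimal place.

Laspeyres price index uses base-period quantities as weights.
ΣP(Q2 2013)·Q(Q1 2013) = 13669.34×10 + 973.00×9 = 136693.4 + 8757 = 145450.4
ΣP(Q1 2013)·Q(Q1 2013) = 13076.88×10 + 838.84×9 = 130768.8 + 7549.56 = 138318.36
Index = 145450.4 / 138318.36 × 100 = 105.1562

105.2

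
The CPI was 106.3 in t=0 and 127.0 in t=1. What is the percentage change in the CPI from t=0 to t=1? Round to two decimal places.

Change = (127.0 − 106.3) / 106.3 × 100
       = 20.7 / 106.3 × 100 = 19.4732%

19.47%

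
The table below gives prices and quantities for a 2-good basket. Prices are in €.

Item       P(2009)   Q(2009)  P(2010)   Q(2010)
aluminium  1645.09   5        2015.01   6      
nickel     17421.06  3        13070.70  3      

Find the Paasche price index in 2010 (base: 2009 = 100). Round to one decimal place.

82.6

Paasche price index uses current-period quantities as weights.
ΣP(2010)·Q(2010) = 2015.01×6 + 13070.70×3 = 12090.06 + 39212.1 = 51302.16
ΣP(2009)·Q(2010) = 1645.09×6 + 17421.06×3 = 9870.54 + 52263.18 = 62133.72
Index = 51302.16 / 62133.72 × 100 = 82.5673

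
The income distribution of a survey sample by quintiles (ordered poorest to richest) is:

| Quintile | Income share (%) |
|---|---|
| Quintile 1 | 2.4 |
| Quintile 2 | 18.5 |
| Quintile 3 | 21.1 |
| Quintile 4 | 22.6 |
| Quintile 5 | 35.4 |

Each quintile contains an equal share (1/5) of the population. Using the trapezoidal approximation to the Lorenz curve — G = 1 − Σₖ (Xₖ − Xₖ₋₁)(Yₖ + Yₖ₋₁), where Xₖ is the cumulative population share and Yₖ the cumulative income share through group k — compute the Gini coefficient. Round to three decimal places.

0.280

Cumulative income shares Yₖ: 0.0240, 0.2090, 0.4200, 0.6460, 1.0000
Σ (Xₖ−Xₖ₋₁)(Yₖ+Yₖ₋₁) = (1/5)(0.0240+0.0000) + (1/5)(0.2090+0.0240) + (1/5)(0.4200+0.2090) + (1/5)(0.6460+0.4200) + (1/5)(1.0000+0.6460)
  = 0.0048 + 0.0466 + 0.1258 + 0.2132 + 0.3292 = 0.7196
G = 1 − 0.7196 = 0.2804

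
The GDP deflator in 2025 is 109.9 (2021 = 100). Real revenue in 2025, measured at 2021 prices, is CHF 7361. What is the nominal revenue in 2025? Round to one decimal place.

Nominal = Real × (Index/100) = 7361 × (109.9/100)
        = 7361 × 1.099 = 8089.7390

8089.7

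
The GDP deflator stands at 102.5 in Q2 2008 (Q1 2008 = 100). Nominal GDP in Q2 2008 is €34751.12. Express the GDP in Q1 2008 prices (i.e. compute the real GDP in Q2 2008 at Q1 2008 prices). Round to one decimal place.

Real = Nominal ÷ (Index/100) = 34751.12 ÷ (102.5/100)
     = 34751.12 ÷ 1.025 = 33903.5317

33903.5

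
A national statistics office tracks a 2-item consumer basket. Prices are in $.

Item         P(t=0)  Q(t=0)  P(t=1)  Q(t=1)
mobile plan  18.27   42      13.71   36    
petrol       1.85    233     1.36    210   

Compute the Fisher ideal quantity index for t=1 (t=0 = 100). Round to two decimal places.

Laspeyres component (base-period weights):
ΣP(t=0)Q(t=1) = 18.27×36 + 1.85×210 = 657.72 + 388.5 = 1046.22
ΣP(t=0)Q(t=0) = 18.27×42 + 1.85×233 = 767.34 + 431.05 = 1198.39
L = 1046.22 / 1198.39 × 100 = 87.3021
Paasche component (current-period weights):
ΣP(t=1)Q(t=1) = 13.71×36 + 1.36×210 = 493.56 + 285.6 = 779.16
ΣP(t=1)Q(t=0) = 13.71×42 + 1.36×233 = 575.82 + 316.88 = 892.7
P = 779.16 / 892.7 × 100 = 87.2813
Fisher = √(L × P) = √(87.3021 × 87.2813) = 87.2917

87.29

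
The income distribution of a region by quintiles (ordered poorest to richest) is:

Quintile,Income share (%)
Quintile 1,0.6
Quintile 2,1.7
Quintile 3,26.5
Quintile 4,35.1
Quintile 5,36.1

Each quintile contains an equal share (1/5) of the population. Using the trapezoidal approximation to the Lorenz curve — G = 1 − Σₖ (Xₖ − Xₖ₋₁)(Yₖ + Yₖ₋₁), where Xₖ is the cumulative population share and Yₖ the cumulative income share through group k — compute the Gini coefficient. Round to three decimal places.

Cumulative income shares Yₖ: 0.0060, 0.0230, 0.2880, 0.6390, 1.0000
Σ (Xₖ−Xₖ₋₁)(Yₖ+Yₖ₋₁) = (1/5)(0.0060+0.0000) + (1/5)(0.0230+0.0060) + (1/5)(0.2880+0.0230) + (1/5)(0.6390+0.2880) + (1/5)(1.0000+0.6390)
  = 0.0012 + 0.0058 + 0.0622 + 0.1854 + 0.3278 = 0.5824
G = 1 − 0.5824 = 0.4176

0.418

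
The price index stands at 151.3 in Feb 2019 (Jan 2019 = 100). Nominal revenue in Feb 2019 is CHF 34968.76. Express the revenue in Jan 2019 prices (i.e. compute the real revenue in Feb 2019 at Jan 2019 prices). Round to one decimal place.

Real = Nominal ÷ (Index/100) = 34968.76 ÷ (151.3/100)
     = 34968.76 ÷ 1.513 = 23112.2009

23112.2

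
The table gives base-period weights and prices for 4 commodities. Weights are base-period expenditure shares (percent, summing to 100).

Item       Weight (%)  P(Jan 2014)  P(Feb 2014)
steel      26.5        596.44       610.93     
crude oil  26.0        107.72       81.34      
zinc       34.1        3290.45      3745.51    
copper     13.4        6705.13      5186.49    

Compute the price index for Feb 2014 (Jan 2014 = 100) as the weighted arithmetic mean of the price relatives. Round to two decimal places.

steel: 26.5 × (610.93/596.44) = 26.5 × 1.024294 = 27.1438
crude oil: 26.0 × (81.34/107.72) = 26.0 × 0.755106 = 19.6328
zinc: 34.1 × (3745.51/3290.45) = 34.1 × 1.138297 = 38.8159
copper: 13.4 × (5186.49/6705.13) = 13.4 × 0.773511 = 10.3650
Index = Σ wᵢ·(p₁ᵢ/p₀ᵢ) = 27.1438 + 19.6328 + 38.8159 + 10.3650 = 95.9575

95.96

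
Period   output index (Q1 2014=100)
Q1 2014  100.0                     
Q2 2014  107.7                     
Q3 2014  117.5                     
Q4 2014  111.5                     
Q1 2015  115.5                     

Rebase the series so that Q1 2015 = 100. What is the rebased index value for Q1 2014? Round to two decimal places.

Rebased(Q1 2014) = 100.0 / 115.5 × 100 = 86.5801

86.58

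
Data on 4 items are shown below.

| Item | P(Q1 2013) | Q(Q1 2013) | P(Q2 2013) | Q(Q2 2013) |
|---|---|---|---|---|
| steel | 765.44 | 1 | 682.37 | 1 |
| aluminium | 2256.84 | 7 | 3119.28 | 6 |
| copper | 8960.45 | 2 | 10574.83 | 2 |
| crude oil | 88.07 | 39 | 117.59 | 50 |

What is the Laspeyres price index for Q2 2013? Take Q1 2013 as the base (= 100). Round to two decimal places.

127.25

Laspeyres price index uses base-period quantities as weights.
ΣP(Q2 2013)·Q(Q1 2013) = 682.37×1 + 3119.28×7 + 10574.83×2 + 117.59×39 = 682.37 + 21834.96 + 21149.66 + 4586.01 = 48253
ΣP(Q1 2013)·Q(Q1 2013) = 765.44×1 + 2256.84×7 + 8960.45×2 + 88.07×39 = 765.44 + 15797.88 + 17920.9 + 3434.73 = 37918.95
Index = 48253 / 37918.95 × 100 = 127.2530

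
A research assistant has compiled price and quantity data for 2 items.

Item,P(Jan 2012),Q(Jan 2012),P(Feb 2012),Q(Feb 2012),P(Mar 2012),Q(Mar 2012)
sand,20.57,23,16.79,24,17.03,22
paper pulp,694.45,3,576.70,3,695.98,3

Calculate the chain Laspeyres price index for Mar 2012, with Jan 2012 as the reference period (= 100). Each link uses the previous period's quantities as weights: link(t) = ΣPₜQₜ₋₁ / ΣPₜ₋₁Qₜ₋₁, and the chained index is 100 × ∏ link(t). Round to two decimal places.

Link Jan 2012→Feb 2012:
ΣP(Feb 2012)Q(Jan 2012) = 16.79×23 + 576.70×3 = 386.17 + 1730.1 = 2116.27
ΣP(Jan 2012)Q(Jan 2012) = 20.57×23 + 694.45×3 = 473.11 + 2083.35 = 2556.46
link = 2116.27/2556.46 = 0.827813
Link Feb 2012→Mar 2012:
ΣP(Mar 2012)Q(Feb 2012) = 17.03×24 + 695.98×3 = 408.72 + 2087.94 = 2496.66
ΣP(Feb 2012)Q(Feb 2012) = 16.79×24 + 576.70×3 = 402.96 + 1730.1 = 2133.06
link = 2496.66/2133.06 = 1.170459
Chained index = 100 × 0.827813 × 1.170459 = 96.8921

96.89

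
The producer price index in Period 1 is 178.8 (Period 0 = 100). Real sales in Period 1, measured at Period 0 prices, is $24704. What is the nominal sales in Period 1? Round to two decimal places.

44170.75

Nominal = Real × (Index/100) = 24704 × (178.8/100)
        = 24704 × 1.788 = 44170.7520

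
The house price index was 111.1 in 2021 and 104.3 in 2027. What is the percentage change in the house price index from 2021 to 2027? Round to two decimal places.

-6.12%

Change = (104.3 − 111.1) / 111.1 × 100
       = -6.8 / 111.1 × 100 = -6.1206%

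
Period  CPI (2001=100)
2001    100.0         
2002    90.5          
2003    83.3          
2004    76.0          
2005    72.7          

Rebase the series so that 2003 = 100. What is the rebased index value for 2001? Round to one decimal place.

120.0

Rebased(2001) = 100.0 / 83.3 × 100 = 120.0480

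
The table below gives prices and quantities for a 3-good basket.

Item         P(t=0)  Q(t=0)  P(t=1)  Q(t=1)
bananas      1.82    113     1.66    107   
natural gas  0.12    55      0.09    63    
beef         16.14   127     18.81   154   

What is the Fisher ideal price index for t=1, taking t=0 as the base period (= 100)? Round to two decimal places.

Laspeyres component (base-period weights):
ΣP(t=1)Q(t=0) = 1.66×113 + 0.09×55 + 18.81×127 = 187.58 + 4.95 + 2388.87 = 2581.4
ΣP(t=0)Q(t=0) = 1.82×113 + 0.12×55 + 16.14×127 = 205.66 + 6.6 + 2049.78 = 2262.04
L = 2581.4 / 2262.04 × 100 = 114.1182
Paasche component (current-period weights):
ΣP(t=1)Q(t=1) = 1.66×107 + 0.09×63 + 18.81×154 = 177.62 + 5.67 + 2896.74 = 3080.03
ΣP(t=0)Q(t=1) = 1.82×107 + 0.12×63 + 16.14×154 = 194.74 + 7.56 + 2485.56 = 2687.86
P = 3080.03 / 2687.86 × 100 = 114.5904
Fisher = √(L × P) = √(114.1182 × 114.5904) = 114.3541

114.35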